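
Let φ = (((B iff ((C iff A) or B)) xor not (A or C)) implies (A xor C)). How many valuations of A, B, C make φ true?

A | B | C || (C iff A) | ((C iff A) or B) | (B iff ((C iff A) or B)) | (A or C) | not (A or C) | (A xor C) | φ
0 | 0 | 0 ||     1     |        1         |            0             |    0     |      1       |     0     | 0
0 | 0 | 1 ||     0     |        0         |            1             |    1     |      0       |     1     | 1
0 | 1 | 0 ||     1     |        1         |            1             |    0     |      1       |     0     | 1
0 | 1 | 1 ||     0     |        1         |            1             |    1     |      0       |     1     | 1
1 | 0 | 0 ||     0     |        0         |            1             |    1     |      0       |     1     | 1
1 | 0 | 1 ||     1     |        1         |            0             |    1     |      0       |     0     | 1
1 | 1 | 0 ||     0     |        1         |            1             |    1     |      0       |     1     | 1
1 | 1 | 1 ||     1     |        1         |            1             |    1     |      0       |     0     | 0
The formula is true on 6 of the 8 rows.

6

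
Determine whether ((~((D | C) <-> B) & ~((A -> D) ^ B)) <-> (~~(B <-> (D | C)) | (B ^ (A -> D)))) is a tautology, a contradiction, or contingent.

A  B  C  D     (D | C)  ((D | C) <-> B)  ~((D | C) <-> B)  (A -> D)  ((A -> D) ^ B)  ~((A -> D) ^ B)  (B <-> (D | C))  ~(B <-> (D | C))  ~~(B <-> (D | C))  (B ^ (A -> D))  φ
T  T  T  T        T            T                F             T            F                T                T                F                  T                F         F
T  T  T  F        T            T                F             F            T                F                T                F                  T                T         F
T  T  F  T        T            T                F             T            F                T                T                F                  T                F         F
T  T  F  F        F            F                T             F            T                F                F                T                  F                T         F
T  F  T  T        T            F                T             T            T                F                F                T                  F                T         F
T  F  T  F        T            F                T             F            F                T                F                T                  F                F         F
T  F  F  T        T            F                T             T            T                F                F                T                  F                T         F
T  F  F  F        F            T                F             F            F                T                T                F                  T                F         F
F  T  T  T        T            T                F             T            F                T                T                F                  T                F         F
F  T  T  F        T            T                F             T            F                T                T                F                  T                F         F
F  T  F  T        T            T                F             T            F                T                T                F                  T                F         F
F  T  F  F        F            F                T             T            F                T                F                T                  F                F         F
F  F  T  T        T            F                T             T            T                F                F                T                  F                T         F
F  F  T  F        T            F                T             T            T                F                F                T                  F                T         F
F  F  F  T        T            F                T             T            T                F                F                T                  F                T         F
F  F  F  F        F            T                F             T            T                F                T                F                  T                T         F
Every row is F, so the formula is a contradiction.

contradiction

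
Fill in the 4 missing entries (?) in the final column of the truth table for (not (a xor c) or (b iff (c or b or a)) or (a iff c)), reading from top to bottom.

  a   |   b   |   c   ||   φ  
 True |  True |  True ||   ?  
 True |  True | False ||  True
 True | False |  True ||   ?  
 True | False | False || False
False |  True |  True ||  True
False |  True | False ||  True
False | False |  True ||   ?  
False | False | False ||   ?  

Row a=True, b=True, c=True: not (a xor c) = True, (b iff (c or b or a)) = True, (a iff c) = True, so the formula = True.
Row a=True, b=False, c=True: not (a xor c) = True, (b iff (c or b or a)) = False, (a iff c) = True, so the formula = True.
Row a=False, b=False, c=True: not (a xor c) = False, (b iff (c or b or a)) = False, (a iff c) = False, so the formula = False.
Row a=False, b=False, c=False: not (a xor c) = True, (b iff (c or b or a)) = True, (a iff c) = True, so the formula = True.

True, True, False, True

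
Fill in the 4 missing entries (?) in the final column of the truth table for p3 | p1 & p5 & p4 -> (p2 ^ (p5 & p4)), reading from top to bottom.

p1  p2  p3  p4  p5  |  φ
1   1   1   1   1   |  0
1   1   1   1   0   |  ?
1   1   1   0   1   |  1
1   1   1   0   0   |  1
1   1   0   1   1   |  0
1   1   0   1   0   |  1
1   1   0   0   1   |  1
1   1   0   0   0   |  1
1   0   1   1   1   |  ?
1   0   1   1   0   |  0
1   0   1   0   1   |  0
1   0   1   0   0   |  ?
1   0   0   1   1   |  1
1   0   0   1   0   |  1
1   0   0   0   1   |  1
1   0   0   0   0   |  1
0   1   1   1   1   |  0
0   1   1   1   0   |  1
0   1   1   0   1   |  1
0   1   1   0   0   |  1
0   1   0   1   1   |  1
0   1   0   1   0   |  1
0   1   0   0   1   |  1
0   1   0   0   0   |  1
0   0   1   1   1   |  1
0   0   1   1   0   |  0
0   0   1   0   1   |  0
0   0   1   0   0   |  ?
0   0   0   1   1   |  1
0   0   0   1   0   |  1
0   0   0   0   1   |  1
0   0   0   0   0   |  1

1, 1, 0, 0

Row p1=1, p2=1, p3=1, p4=1, p5=0: (p3 | p1 & p5 & p4) = 1, (p2 ^ (p5 & p4)) = 1, so the formula = 1.
Row p1=1, p2=0, p3=1, p4=1, p5=1: (p3 | p1 & p5 & p4) = 1, (p2 ^ (p5 & p4)) = 1, so the formula = 1.
Row p1=1, p2=0, p3=1, p4=0, p5=0: (p3 | p1 & p5 & p4) = 1, (p2 ^ (p5 & p4)) = 0, so the formula = 0.
Row p1=0, p2=0, p3=1, p4=0, p5=0: (p3 | p1 & p5 & p4) = 1, (p2 ^ (p5 & p4)) = 0, so the formula = 0.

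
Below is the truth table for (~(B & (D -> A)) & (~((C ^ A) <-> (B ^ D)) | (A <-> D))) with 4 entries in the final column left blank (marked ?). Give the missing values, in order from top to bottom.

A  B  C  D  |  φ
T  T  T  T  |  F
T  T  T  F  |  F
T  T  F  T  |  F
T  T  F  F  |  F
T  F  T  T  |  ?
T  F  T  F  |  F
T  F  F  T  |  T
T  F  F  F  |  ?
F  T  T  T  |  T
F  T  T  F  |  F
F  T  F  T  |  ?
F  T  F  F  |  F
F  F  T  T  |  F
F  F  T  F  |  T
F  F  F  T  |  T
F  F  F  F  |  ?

T, T, F, T

Row A=T, B=F, C=T, D=T: ~(B & (D -> A)) = T, (~((C ^ A) <-> (B ^ D)) | (A <-> D)) = T, so the formula = T.
Row A=T, B=F, C=F, D=F: ~(B & (D -> A)) = T, (~((C ^ A) <-> (B ^ D)) | (A <-> D)) = T, so the formula = T.
Row A=F, B=T, C=F, D=T: ~(B & (D -> A)) = T, (~((C ^ A) <-> (B ^ D)) | (A <-> D)) = F, so the formula = F.
Row A=F, B=F, C=F, D=F: ~(B & (D -> A)) = T, (~((C ^ A) <-> (B ^ D)) | (A <-> D)) = T, so the formula = T.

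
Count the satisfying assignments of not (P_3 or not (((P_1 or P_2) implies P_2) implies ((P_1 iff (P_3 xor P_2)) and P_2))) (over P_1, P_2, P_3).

2

 P_1  |  P_2  |  P_3  || (P_1 or P_2) | ((P_1 or P_2) implies P_2) | (P_3 xor P_2) | (P_1 iff (P_3 xor P_2)) |   φ  
 True |  True |  True ||     True     |            True            |     False     |          False          | False
 True |  True | False ||     True     |            True            |      True     |           True          |  True
 True | False |  True ||     True     |           False            |      True     |           True          | False
 True | False | False ||     True     |           False            |     False     |          False          |  True
False |  True |  True ||     True     |            True            |     False     |           True          | False
False |  True | False ||     True     |            True            |      True     |          False          | False
False | False |  True ||    False     |            True            |      True     |          False          | False
False | False | False ||    False     |            True            |     False     |           True          | False
The formula is true on 2 of the 8 rows.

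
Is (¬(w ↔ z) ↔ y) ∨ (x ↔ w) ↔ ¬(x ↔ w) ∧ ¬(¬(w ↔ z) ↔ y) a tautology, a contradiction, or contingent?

contradiction

x | y | z | w | (w ↔ z) | ¬(w ↔ z) | (¬(w ↔ z) ↔ y) | (x ↔ w) | ((¬(w ↔ z) ↔ y) ∨ (x ↔ w)) | ¬(x ↔ w) | ¬(¬(w ↔ z) ↔ y) | (¬(x ↔ w) ∧ ¬(¬(w ↔ z) ↔ y)) | φ
- | - | - | - | ------- | -------- | -------------- | ------- | -------------------------- | -------- | --------------- | ---------------------------- | -
F | F | F | F |    T    |    F     |       T        |    T    |             T              |    F     |        F        |              F               | F
F | F | F | T |    F    |    T     |       F        |    F    |             F              |    T     |        T        |              T               | F
F | F | T | F |    F    |    T     |       F        |    T    |             T              |    F     |        T        |              F               | F
F | F | T | T |    T    |    F     |       T        |    F    |             T              |    T     |        F        |              F               | F
F | T | F | F |    T    |    F     |       F        |    T    |             T              |    F     |        T        |              F               | F
F | T | F | T |    F    |    T     |       T        |    F    |             T              |    T     |        F        |              F               | F
F | T | T | F |    F    |    T     |       T        |    T    |             T              |    F     |        F        |              F               | F
F | T | T | T |    T    |    F     |       F        |    F    |             F              |    T     |        T        |              T               | F
T | F | F | F |    T    |    F     |       T        |    F    |             T              |    T     |        F        |              F               | F
T | F | F | T |    F    |    T     |       F        |    T    |             T              |    F     |        T        |              F               | F
T | F | T | F |    F    |    T     |       F        |    F    |             F              |    T     |        T        |              T               | F
T | F | T | T |    T    |    F     |       T        |    T    |             T              |    F     |        F        |              F               | F
T | T | F | F |    T    |    F     |       F        |    F    |             F              |    T     |        T        |              T               | F
T | T | F | T |    F    |    T     |       T        |    T    |             T              |    F     |        F        |              F               | F
T | T | T | F |    F    |    T     |       T        |    F    |             T              |    T     |        F        |              F               | F
T | T | T | T |    T    |    F     |       F        |    T    |             T              |    F     |        T        |              F               | F
Every row is F, so the formula is a contradiction.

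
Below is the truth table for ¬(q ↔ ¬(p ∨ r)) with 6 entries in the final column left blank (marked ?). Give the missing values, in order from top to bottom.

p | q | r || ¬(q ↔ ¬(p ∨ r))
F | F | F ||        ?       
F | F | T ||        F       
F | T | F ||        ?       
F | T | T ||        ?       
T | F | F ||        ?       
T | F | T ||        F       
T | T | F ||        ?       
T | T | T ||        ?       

Row p=F, q=F, r=F: ¬(p ∨ r) = T, (q ↔ ¬(p ∨ r)) = F, so ¬(q ↔ ¬(p ∨ r)) = T.
Row p=F, q=T, r=F: ¬(p ∨ r) = T, (q ↔ ¬(p ∨ r)) = T, so ¬(q ↔ ¬(p ∨ r)) = F.
Row p=F, q=T, r=T: ¬(p ∨ r) = F, (q ↔ ¬(p ∨ r)) = F, so ¬(q ↔ ¬(p ∨ r)) = T.
Row p=T, q=F, r=F: ¬(p ∨ r) = F, (q ↔ ¬(p ∨ r)) = T, so ¬(q ↔ ¬(p ∨ r)) = F.
Row p=T, q=T, r=F: ¬(p ∨ r) = F, (q ↔ ¬(p ∨ r)) = F, so ¬(q ↔ ¬(p ∨ r)) = T.
Row p=T, q=T, r=T: ¬(p ∨ r) = F, (q ↔ ¬(p ∨ r)) = F, so ¬(q ↔ ¬(p ∨ r)) = T.

T, F, T, F, T, T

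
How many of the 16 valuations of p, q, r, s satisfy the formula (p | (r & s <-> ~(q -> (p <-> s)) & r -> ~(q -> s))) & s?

5

p  q  r  s  |  φ
T  T  T  T  |  T
T  T  T  F  |  F
T  T  F  T  |  T
T  T  F  F  |  F
T  F  T  T  |  T
T  F  T  F  |  F
T  F  F  T  |  T
T  F  F  F  |  F
F  T  T  T  |  F
F  T  T  F  |  F
F  T  F  T  |  F
F  T  F  F  |  F
F  F  T  T  |  T
F  F  T  F  |  F
F  F  F  T  |  F
F  F  F  F  |  F
The formula is true on 5 of the 16 rows.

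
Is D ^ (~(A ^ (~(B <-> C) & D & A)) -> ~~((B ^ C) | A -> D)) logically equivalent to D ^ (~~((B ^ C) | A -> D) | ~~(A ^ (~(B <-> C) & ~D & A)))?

not equivalent

A | B | C | D | φ | ψ
- | - | - | - | - | -
T | T | T | T | F | F
T | T | T | F | T | T
T | T | F | T | F | F
T | T | F | F | T | F
T | F | T | T | F | F
T | F | T | F | T | F
T | F | F | T | F | F
T | F | F | F | T | T
F | T | T | T | F | F
F | T | T | F | T | T
F | T | F | T | F | F
F | T | F | F | F | F
F | F | T | T | F | F
F | F | T | F | F | F
F | F | F | T | F | F
F | F | F | F | T | T
The columns differ at A=T, B=T, C=F, D=F (φ=T, ψ=F), so they are not equivalent.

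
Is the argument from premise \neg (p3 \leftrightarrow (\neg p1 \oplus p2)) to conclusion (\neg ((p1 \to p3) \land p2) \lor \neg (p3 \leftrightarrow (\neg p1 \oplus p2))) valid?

p1 | p2 | p3 || φ | ψ
0  | 0  | 0  || 1 | 1
0  | 0  | 1  || 0 | 1
0  | 1  | 0  || 0 | 0
0  | 1  | 1  || 1 | 1
1  | 0  | 0  || 0 | 1
1  | 0  | 1  || 1 | 1
1  | 1  | 0  || 1 | 1
1  | 1  | 1  || 0 | 0
In every row where φ is true, ψ is also true, so φ ⊨ ψ.

yes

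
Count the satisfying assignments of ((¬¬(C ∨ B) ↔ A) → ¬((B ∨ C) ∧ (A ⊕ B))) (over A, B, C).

7

A | B | C || (C ∨ B) | ¬(C ∨ B) | ¬¬(C ∨ B) | (¬¬(C ∨ B) ↔ A) | (B ∨ C) | (A ⊕ B) | ((B ∨ C) ∧ (A ⊕ B)) | ¬((B ∨ C) ∧ (A ⊕ B)) | φ
T | T | T ||    T    |    F     |     T     |        T        |    T    |    F    |          F          |          T           | T
T | T | F ||    T    |    F     |     T     |        T        |    T    |    F    |          F          |          T           | T
T | F | T ||    T    |    F     |     T     |        T        |    T    |    T    |          T          |          F           | F
T | F | F ||    F    |    T     |     F     |        F        |    F    |    T    |          F          |          T           | T
F | T | T ||    T    |    F     |     T     |        F        |    T    |    T    |          T          |          F           | T
F | T | F ||    T    |    F     |     T     |        F        |    T    |    T    |          T          |          F           | T
F | F | T ||    T    |    F     |     T     |        F        |    T    |    F    |          F          |          T           | T
F | F | F ||    F    |    T     |     F     |        T        |    F    |    F    |          F          |          T           | T
The formula is true on 7 of the 8 rows.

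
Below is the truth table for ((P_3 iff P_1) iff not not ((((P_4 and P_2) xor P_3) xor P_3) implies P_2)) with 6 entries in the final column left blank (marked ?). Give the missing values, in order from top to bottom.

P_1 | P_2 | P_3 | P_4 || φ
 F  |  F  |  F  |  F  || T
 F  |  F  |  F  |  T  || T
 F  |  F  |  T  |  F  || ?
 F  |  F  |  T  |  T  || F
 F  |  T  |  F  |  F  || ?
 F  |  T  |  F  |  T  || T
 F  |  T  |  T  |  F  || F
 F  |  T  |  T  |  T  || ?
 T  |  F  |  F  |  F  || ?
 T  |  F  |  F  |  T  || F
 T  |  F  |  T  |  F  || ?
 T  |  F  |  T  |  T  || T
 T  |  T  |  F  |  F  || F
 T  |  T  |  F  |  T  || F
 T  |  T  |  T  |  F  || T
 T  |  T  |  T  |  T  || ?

Row P_1=F, P_2=F, P_3=T, P_4=F: (P_3 iff P_1) = F, not not ((((P_4 and P_2) xor P_3) xor P_3) implies P_2) = T, so the formula = F.
Row P_1=F, P_2=T, P_3=F, P_4=F: (P_3 iff P_1) = T, not not ((((P_4 and P_2) xor P_3) xor P_3) implies P_2) = T, so the formula = T.
Row P_1=F, P_2=T, P_3=T, P_4=T: (P_3 iff P_1) = F, not not ((((P_4 and P_2) xor P_3) xor P_3) implies P_2) = T, so the formula = F.
Row P_1=T, P_2=F, P_3=F, P_4=F: (P_3 iff P_1) = F, not not ((((P_4 and P_2) xor P_3) xor P_3) implies P_2) = T, so the formula = F.
Row P_1=T, P_2=F, P_3=T, P_4=F: (P_3 iff P_1) = T, not not ((((P_4 and P_2) xor P_3) xor P_3) implies P_2) = T, so the formula = T.
Row P_1=T, P_2=T, P_3=T, P_4=T: (P_3 iff P_1) = T, not not ((((P_4 and P_2) xor P_3) xor P_3) implies P_2) = T, so the formula = T.

F, T, F, F, T, T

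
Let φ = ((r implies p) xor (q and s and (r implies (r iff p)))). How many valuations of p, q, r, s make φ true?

9

p | q | r | s || (r implies p) | (r iff p) | (r implies (r iff p)) | φ
T | T | T | T ||       T       |     T     |           T           | F
T | T | T | F ||       T       |     T     |           T           | T
T | T | F | T ||       T       |     F     |           T           | F
T | T | F | F ||       T       |     F     |           T           | T
T | F | T | T ||       T       |     T     |           T           | T
T | F | T | F ||       T       |     T     |           T           | T
T | F | F | T ||       T       |     F     |           T           | T
T | F | F | F ||       T       |     F     |           T           | T
F | T | T | T ||       F       |     F     |           F           | F
F | T | T | F ||       F       |     F     |           F           | F
F | T | F | T ||       T       |     T     |           T           | F
F | T | F | F ||       T       |     T     |           T           | T
F | F | T | T ||       F       |     F     |           F           | F
F | F | T | F ||       F       |     F     |           F           | F
F | F | F | T ||       T       |     T     |           T           | T
F | F | F | F ||       T       |     T     |           T           | T
The formula is true on 9 of the 16 rows.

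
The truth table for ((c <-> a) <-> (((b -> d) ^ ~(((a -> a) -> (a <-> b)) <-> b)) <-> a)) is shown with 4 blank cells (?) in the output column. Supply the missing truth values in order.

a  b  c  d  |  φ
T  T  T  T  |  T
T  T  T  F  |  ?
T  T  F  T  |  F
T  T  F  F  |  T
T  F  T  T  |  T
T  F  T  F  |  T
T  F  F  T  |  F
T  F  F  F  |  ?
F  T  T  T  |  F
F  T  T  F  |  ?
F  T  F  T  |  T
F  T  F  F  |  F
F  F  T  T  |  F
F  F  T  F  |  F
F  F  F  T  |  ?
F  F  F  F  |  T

F, F, T, T

Row a=T, b=T, c=T, d=F: (c <-> a) = T, (((b -> d) ^ ~(((a -> a) -> (a <-> b)) <-> b)) <-> a) = F, so the formula = F.
Row a=T, b=F, c=F, d=F: (c <-> a) = F, (((b -> d) ^ ~(((a -> a) -> (a <-> b)) <-> b)) <-> a) = T, so the formula = F.
Row a=F, b=T, c=T, d=F: (c <-> a) = F, (((b -> d) ^ ~(((a -> a) -> (a <-> b)) <-> b)) <-> a) = F, so the formula = T.
Row a=F, b=F, c=F, d=T: (c <-> a) = T, (((b -> d) ^ ~(((a -> a) -> (a <-> b)) <-> b)) <-> a) = T, so the formula = T.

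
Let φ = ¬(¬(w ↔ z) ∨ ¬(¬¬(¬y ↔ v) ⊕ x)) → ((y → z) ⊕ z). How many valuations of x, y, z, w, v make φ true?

  x   |   y   |   z   |   w   |   v   |   φ  
----- | ----- | ----- | ----- | ----- | -----
 True |  True |  True |  True |  True | False
 True |  True |  True |  True | False |  True
 True |  True |  True | False |  True |  True
 True |  True |  True | False | False |  True
 True |  True | False |  True |  True |  True
 True |  True | False |  True | False |  True
 True |  True | False | False |  True | False
 True |  True | False | False | False |  True
 True | False |  True |  True |  True |  True
 True | False |  True |  True | False | False
 True | False |  True | False |  True |  True
 True | False |  True | False | False |  True
 True | False | False |  True |  True |  True
 True | False | False |  True | False |  True
 True | False | False | False |  True |  True
 True | False | False | False | False |  True
False |  True |  True |  True |  True |  True
False |  True |  True |  True | False | False
False |  True |  True | False |  True |  True
False |  True |  True | False | False |  True
False |  True | False |  True |  True |  True
False |  True | False |  True | False |  True
False |  True | False | False |  True |  True
False |  True | False | False | False | False
False | False |  True |  True |  True | False
False | False |  True |  True | False |  True
False | False |  True | False |  True |  True
False | False |  True | False | False |  True
False | False | False |  True |  True |  True
False | False | False |  True | False |  True
False | False | False | False |  True |  True
False | False | False | False | False |  True
The formula is true on 26 of the 32 rows.

26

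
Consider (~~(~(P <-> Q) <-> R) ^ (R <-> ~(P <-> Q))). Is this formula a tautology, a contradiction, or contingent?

P  Q  R  |  φ
T  T  T  |  F
T  T  F  |  F
T  F  T  |  F
T  F  F  |  F
F  T  T  |  F
F  T  F  |  F
F  F  T  |  F
F  F  F  |  F
Every row is F, so the formula is a contradiction.

contradiction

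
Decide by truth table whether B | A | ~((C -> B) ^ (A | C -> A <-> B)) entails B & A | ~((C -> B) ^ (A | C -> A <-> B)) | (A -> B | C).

A | B | C | φ | ψ
- | - | - | - | -
F | F | F | F | T
F | F | T | F | T
F | T | F | T | T
F | T | T | T | T
T | F | F | T | F
T | F | T | T | T
T | T | F | T | T
T | T | T | T | T
At A=T, B=F, C=F we have φ true but ψ false, so φ does not entail ψ.

no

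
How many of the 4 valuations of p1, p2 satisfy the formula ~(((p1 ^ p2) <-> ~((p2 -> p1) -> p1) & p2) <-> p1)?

2

p1 | p2 || (p1 ^ p2) | (p2 -> p1) | ((p2 -> p1) -> p1) | ~((p2 -> p1) -> p1) | (~((p2 -> p1) -> p1) & p2) | φ
T  | T  ||     F     |     T      |         T          |          F          |             F              | F
T  | F  ||     T     |     T      |         T          |          F          |             F              | T
F  | T  ||     T     |     F      |         T          |          F          |             F              | F
F  | F  ||     F     |     T      |         F          |          T          |             F              | T
The formula is true on 2 of the 4 rows.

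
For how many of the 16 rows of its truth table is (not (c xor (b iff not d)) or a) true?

12

a | b | c | d || not d | (b iff not d) | (c xor (b iff not d)) | not (c xor (b iff not d)) | φ
0 | 0 | 0 | 0 ||   1   |       0       |           0           |             1             | 1
0 | 0 | 0 | 1 ||   0   |       1       |           1           |             0             | 0
0 | 0 | 1 | 0 ||   1   |       0       |           1           |             0             | 0
0 | 0 | 1 | 1 ||   0   |       1       |           0           |             1             | 1
0 | 1 | 0 | 0 ||   1   |       1       |           1           |             0             | 0
0 | 1 | 0 | 1 ||   0   |       0       |           0           |             1             | 1
0 | 1 | 1 | 0 ||   1   |       1       |           0           |             1             | 1
0 | 1 | 1 | 1 ||   0   |       0       |           1           |             0             | 0
1 | 0 | 0 | 0 ||   1   |       0       |           0           |             1             | 1
1 | 0 | 0 | 1 ||   0   |       1       |           1           |             0             | 1
1 | 0 | 1 | 0 ||   1   |       0       |           1           |             0             | 1
1 | 0 | 1 | 1 ||   0   |       1       |           0           |             1             | 1
1 | 1 | 0 | 0 ||   1   |       1       |           1           |             0             | 1
1 | 1 | 0 | 1 ||   0   |       0       |           0           |             1             | 1
1 | 1 | 1 | 0 ||   1   |       1       |           0           |             1             | 1
1 | 1 | 1 | 1 ||   0   |       0       |           1           |             0             | 1
The formula is true on 12 of the 16 rows.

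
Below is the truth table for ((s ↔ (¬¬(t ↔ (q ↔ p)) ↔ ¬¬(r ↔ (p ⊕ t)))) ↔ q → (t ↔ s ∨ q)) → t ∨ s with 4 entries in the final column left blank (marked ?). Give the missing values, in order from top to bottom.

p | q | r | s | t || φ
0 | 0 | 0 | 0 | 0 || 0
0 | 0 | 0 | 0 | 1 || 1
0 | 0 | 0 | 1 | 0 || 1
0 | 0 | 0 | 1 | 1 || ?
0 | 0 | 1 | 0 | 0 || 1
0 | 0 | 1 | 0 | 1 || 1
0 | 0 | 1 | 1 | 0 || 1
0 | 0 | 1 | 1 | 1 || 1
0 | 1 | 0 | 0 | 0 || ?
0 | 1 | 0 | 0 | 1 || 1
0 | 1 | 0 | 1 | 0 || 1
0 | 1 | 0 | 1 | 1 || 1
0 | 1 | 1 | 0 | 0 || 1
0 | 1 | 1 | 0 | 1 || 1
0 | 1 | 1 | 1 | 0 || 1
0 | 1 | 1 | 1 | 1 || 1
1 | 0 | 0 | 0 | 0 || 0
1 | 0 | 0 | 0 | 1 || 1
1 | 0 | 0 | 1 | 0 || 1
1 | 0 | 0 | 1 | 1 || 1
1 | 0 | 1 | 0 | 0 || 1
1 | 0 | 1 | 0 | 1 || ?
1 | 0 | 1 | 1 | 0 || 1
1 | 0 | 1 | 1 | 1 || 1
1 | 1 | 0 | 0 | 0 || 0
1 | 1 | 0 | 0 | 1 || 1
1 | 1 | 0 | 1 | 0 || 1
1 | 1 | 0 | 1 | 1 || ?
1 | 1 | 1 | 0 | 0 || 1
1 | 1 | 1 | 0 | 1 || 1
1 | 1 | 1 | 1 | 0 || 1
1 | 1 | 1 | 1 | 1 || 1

1, 0, 1, 1

Row p=0, q=0, r=0, s=1, t=1: ((s ↔ (¬¬(t ↔ (q ↔ p)) ↔ ¬¬(r ↔ (p ⊕ t)))) ↔ q → (t ↔ s ∨ q)) = 0, (t ∨ s) = 1, so the formula = 1.
Row p=0, q=1, r=0, s=0, t=0: ((s ↔ (¬¬(t ↔ (q ↔ p)) ↔ ¬¬(r ↔ (p ⊕ t)))) ↔ q → (t ↔ s ∨ q)) = 1, (t ∨ s) = 0, so the formula = 0.
Row p=1, q=0, r=1, s=0, t=1: ((s ↔ (¬¬(t ↔ (q ↔ p)) ↔ ¬¬(r ↔ (p ⊕ t)))) ↔ q → (t ↔ s ∨ q)) = 0, (t ∨ s) = 1, so the formula = 1.
Row p=1, q=1, r=0, s=1, t=1: ((s ↔ (¬¬(t ↔ (q ↔ p)) ↔ ¬¬(r ↔ (p ⊕ t)))) ↔ q → (t ↔ s ∨ q)) = 1, (t ∨ s) = 1, so the formula = 1.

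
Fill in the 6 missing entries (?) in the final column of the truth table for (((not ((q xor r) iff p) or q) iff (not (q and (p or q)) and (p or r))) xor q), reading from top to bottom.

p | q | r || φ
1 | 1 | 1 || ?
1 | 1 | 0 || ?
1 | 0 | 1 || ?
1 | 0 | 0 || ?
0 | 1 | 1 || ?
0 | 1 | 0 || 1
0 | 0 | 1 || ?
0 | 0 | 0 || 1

Row p=1, q=1, r=1: ((not ((q xor r) iff p) or q) iff (not (q and (p or q)) and (p or r))) = 0, so the formula = 1.
Row p=1, q=1, r=0: ((not ((q xor r) iff p) or q) iff (not (q and (p or q)) and (p or r))) = 0, so the formula = 1.
Row p=1, q=0, r=1: ((not ((q xor r) iff p) or q) iff (not (q and (p or q)) and (p or r))) = 0, so the formula = 0.
Row p=1, q=0, r=0: ((not ((q xor r) iff p) or q) iff (not (q and (p or q)) and (p or r))) = 1, so the formula = 1.
Row p=0, q=1, r=1: ((not ((q xor r) iff p) or q) iff (not (q and (p or q)) and (p or r))) = 0, so the formula = 1.
Row p=0, q=0, r=1: ((not ((q xor r) iff p) or q) iff (not (q and (p or q)) and (p or r))) = 1, so the formula = 1.

1, 1, 0, 1, 1, 1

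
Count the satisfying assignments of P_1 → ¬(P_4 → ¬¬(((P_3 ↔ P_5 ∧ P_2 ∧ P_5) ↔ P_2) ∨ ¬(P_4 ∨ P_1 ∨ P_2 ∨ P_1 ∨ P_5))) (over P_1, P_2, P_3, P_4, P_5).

20

P_1 | P_2 | P_3 | P_4 | P_5 || φ
 0  |  0  |  0  |  0  |  0  || 1
 0  |  0  |  0  |  0  |  1  || 1
 0  |  0  |  0  |  1  |  0  || 1
 0  |  0  |  0  |  1  |  1  || 1
 0  |  0  |  1  |  0  |  0  || 1
 0  |  0  |  1  |  0  |  1  || 1
 0  |  0  |  1  |  1  |  0  || 1
 0  |  0  |  1  |  1  |  1  || 1
 0  |  1  |  0  |  0  |  0  || 1
 0  |  1  |  0  |  0  |  1  || 1
 0  |  1  |  0  |  1  |  0  || 1
 0  |  1  |  0  |  1  |  1  || 1
 0  |  1  |  1  |  0  |  0  || 1
 0  |  1  |  1  |  0  |  1  || 1
 0  |  1  |  1  |  1  |  0  || 1
 0  |  1  |  1  |  1  |  1  || 1
 1  |  0  |  0  |  0  |  0  || 0
 1  |  0  |  0  |  0  |  1  || 0
 1  |  0  |  0  |  1  |  0  || 1
 1  |  0  |  0  |  1  |  1  || 1
 1  |  0  |  1  |  0  |  0  || 0
 1  |  0  |  1  |  0  |  1  || 0
 1  |  0  |  1  |  1  |  0  || 0
 1  |  0  |  1  |  1  |  1  || 0
 1  |  1  |  0  |  0  |  0  || 0
 1  |  1  |  0  |  0  |  1  || 0
 1  |  1  |  0  |  1  |  0  || 0
 1  |  1  |  0  |  1  |  1  || 1
 1  |  1  |  1  |  0  |  0  || 0
 1  |  1  |  1  |  0  |  1  || 0
 1  |  1  |  1  |  1  |  0  || 1
 1  |  1  |  1  |  1  |  1  || 0
The formula is true on 20 of the 32 rows.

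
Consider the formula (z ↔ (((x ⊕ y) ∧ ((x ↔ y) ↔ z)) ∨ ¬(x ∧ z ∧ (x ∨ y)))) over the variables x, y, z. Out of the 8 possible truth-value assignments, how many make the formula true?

x  y  z  |  (x ⊕ y)  (x ↔ y)  ((x ↔ y) ↔ z)  ((x ⊕ y) ∧ ((x ↔ y) ↔ z))  (x ∨ y)  (x ∧ z ∧ (x ∨ y))  ¬(x ∧ z ∧ (x ∨ y))  φ
T  T  T  |     F        T           T                    F                 T             T                  F           F
T  T  F  |     F        T           F                    F                 T             F                  T           F
T  F  T  |     T        F           F                    F                 T             T                  F           F
T  F  F  |     T        F           T                    T                 T             F                  T           F
F  T  T  |     T        F           F                    F                 T             F                  T           T
F  T  F  |     T        F           T                    T                 T             F                  T           F
F  F  T  |     F        T           T                    F                 F             F                  T           T
F  F  F  |     F        T           F                    F                 F             F                  T           F
The formula is true on 2 of the 8 rows.

2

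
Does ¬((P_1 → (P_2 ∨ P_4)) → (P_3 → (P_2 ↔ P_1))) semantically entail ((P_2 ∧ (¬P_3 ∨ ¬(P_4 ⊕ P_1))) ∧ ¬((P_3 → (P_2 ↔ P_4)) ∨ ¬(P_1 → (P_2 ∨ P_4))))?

P_1 | P_2 | P_3 | P_4 || φ | ψ
 0  |  0  |  0  |  0  || 0 | 0
 0  |  0  |  0  |  1  || 0 | 0
 0  |  0  |  1  |  0  || 0 | 0
 0  |  0  |  1  |  1  || 0 | 0
 0  |  1  |  0  |  0  || 0 | 0
 0  |  1  |  0  |  1  || 0 | 0
 0  |  1  |  1  |  0  || 1 | 1
 0  |  1  |  1  |  1  || 1 | 0
 1  |  0  |  0  |  0  || 0 | 0
 1  |  0  |  0  |  1  || 0 | 0
 1  |  0  |  1  |  0  || 0 | 0
 1  |  0  |  1  |  1  || 1 | 0
 1  |  1  |  0  |  0  || 0 | 0
 1  |  1  |  0  |  1  || 0 | 0
 1  |  1  |  1  |  0  || 0 | 0
 1  |  1  |  1  |  1  || 0 | 0
At P_1=0, P_2=1, P_3=1, P_4=1 we have φ true but ψ false, so φ does not entail ψ.

no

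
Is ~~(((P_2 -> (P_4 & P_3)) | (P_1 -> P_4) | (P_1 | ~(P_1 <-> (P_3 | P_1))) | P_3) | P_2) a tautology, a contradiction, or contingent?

tautology

P_1  P_2  P_3  P_4     (P_4 & P_3)  (P_2 -> (P_4 & P_3))  (P_1 -> P_4)  (P_3 | P_1)  (P_1 <-> (P_3 | P_1))  ~(P_1 <-> (P_3 | P_1))  φ
 T    T    T    T           T                T                 T             T                 T                      F             T
 T    T    T    F           F                F                 F             T                 T                      F             T
 T    T    F    T           F                F                 T             T                 T                      F             T
 T    T    F    F           F                F                 F             T                 T                      F             T
 T    F    T    T           T                T                 T             T                 T                      F             T
 T    F    T    F           F                T                 F             T                 T                      F             T
 T    F    F    T           F                T                 T             T                 T                      F             T
 T    F    F    F           F                T                 F             T                 T                      F             T
 F    T    T    T           T                T                 T             T                 F                      T             T
 F    T    T    F           F                F                 T             T                 F                      T             T
 F    T    F    T           F                F                 T             F                 T                      F             T
 F    T    F    F           F                F                 T             F                 T                      F             T
 F    F    T    T           T                T                 T             T                 F                      T             T
 F    F    T    F           F                T                 T             T                 F                      T             T
 F    F    F    T           F                T                 T             F                 T                      F             T
 F    F    F    F           F                T                 T             F                 T                      F             T
Every row is T, so the formula is a tautology.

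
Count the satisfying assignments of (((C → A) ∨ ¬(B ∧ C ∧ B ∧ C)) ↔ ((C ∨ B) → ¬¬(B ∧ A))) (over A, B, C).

A | B | C | φ
- | - | - | -
0 | 0 | 0 | 1
0 | 0 | 1 | 0
0 | 1 | 0 | 0
0 | 1 | 1 | 1
1 | 0 | 0 | 1
1 | 0 | 1 | 0
1 | 1 | 0 | 1
1 | 1 | 1 | 1
The formula is true on 5 of the 8 rows.

5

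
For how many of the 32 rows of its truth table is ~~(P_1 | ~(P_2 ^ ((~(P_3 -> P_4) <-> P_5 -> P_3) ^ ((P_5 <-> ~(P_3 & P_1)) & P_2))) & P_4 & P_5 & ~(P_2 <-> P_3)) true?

17

P_1 | P_2 | P_3 | P_4 | P_5 || φ
 1  |  1  |  1  |  1  |  1  || 1
 1  |  1  |  1  |  1  |  0  || 1
 1  |  1  |  1  |  0  |  1  || 1
 1  |  1  |  1  |  0  |  0  || 1
 1  |  1  |  0  |  1  |  1  || 1
 1  |  1  |  0  |  1  |  0  || 1
 1  |  1  |  0  |  0  |  1  || 1
 1  |  1  |  0  |  0  |  0  || 1
 1  |  0  |  1  |  1  |  1  || 1
 1  |  0  |  1  |  1  |  0  || 1
 1  |  0  |  1  |  0  |  1  || 1
 1  |  0  |  1  |  0  |  0  || 1
 1  |  0  |  0  |  1  |  1  || 1
 1  |  0  |  0  |  1  |  0  || 1
 1  |  0  |  0  |  0  |  1  || 1
 1  |  0  |  0  |  0  |  0  || 1
 0  |  1  |  1  |  1  |  1  || 0
 0  |  1  |  1  |  1  |  0  || 0
 0  |  1  |  1  |  0  |  1  || 0
 0  |  1  |  1  |  0  |  0  || 0
 0  |  1  |  0  |  1  |  1  || 0
 0  |  1  |  0  |  1  |  0  || 0
 0  |  1  |  0  |  0  |  1  || 0
 0  |  1  |  0  |  0  |  0  || 0
 0  |  0  |  1  |  1  |  1  || 1
 0  |  0  |  1  |  1  |  0  || 0
 0  |  0  |  1  |  0  |  1  || 0
 0  |  0  |  1  |  0  |  0  || 0
 0  |  0  |  0  |  1  |  1  || 0
 0  |  0  |  0  |  1  |  0  || 0
 0  |  0  |  0  |  0  |  1  || 0
 0  |  0  |  0  |  0  |  0  || 0
The formula is true on 17 of the 32 rows.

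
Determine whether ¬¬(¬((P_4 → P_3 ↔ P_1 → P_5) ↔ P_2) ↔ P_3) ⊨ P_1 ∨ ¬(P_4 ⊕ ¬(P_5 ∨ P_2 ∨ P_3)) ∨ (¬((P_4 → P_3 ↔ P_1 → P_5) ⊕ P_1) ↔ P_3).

P_1 | P_2 | P_3 | P_4 | P_5 || φ | ψ
 T  |  T  |  T  |  T  |  T  || F | T
 T  |  T  |  T  |  T  |  F  || T | T
 T  |  T  |  T  |  F  |  T  || F | T
 T  |  T  |  T  |  F  |  F  || T | T
 T  |  T  |  F  |  T  |  T  || F | T
 T  |  T  |  F  |  T  |  F  || T | T
 T  |  T  |  F  |  F  |  T  || T | T
 T  |  T  |  F  |  F  |  F  || F | T
 T  |  F  |  T  |  T  |  T  || T | T
 T  |  F  |  T  |  T  |  F  || F | T
 T  |  F  |  T  |  F  |  T  || T | T
 T  |  F  |  T  |  F  |  F  || F | T
 T  |  F  |  F  |  T  |  T  || T | T
 T  |  F  |  F  |  T  |  F  || F | T
 T  |  F  |  F  |  F  |  T  || F | T
 T  |  F  |  F  |  F  |  F  || T | T
 F  |  T  |  T  |  T  |  T  || F | F
 F  |  T  |  T  |  T  |  F  || F | F
 F  |  T  |  T  |  F  |  T  || F | T
 F  |  T  |  T  |  F  |  F  || F | T
 F  |  T  |  F  |  T  |  T  || F | F
 F  |  T  |  F  |  T  |  F  || F | F
 F  |  T  |  F  |  F  |  T  || T | T
 F  |  T  |  F  |  F  |  F  || T | T
 F  |  F  |  T  |  T  |  T  || T | F
 F  |  F  |  T  |  T  |  F  || T | F
 F  |  F  |  T  |  F  |  T  || T | T
 F  |  F  |  T  |  F  |  F  || T | T
 F  |  F  |  F  |  T  |  T  || T | F
 F  |  F  |  F  |  T  |  F  || T | T
 F  |  F  |  F  |  F  |  T  || F | T
 F  |  F  |  F  |  F  |  F  || F | T
At P_1=F, P_2=F, P_3=T, P_4=T, P_5=T we have φ true but ψ false, so φ does not entail ψ.

no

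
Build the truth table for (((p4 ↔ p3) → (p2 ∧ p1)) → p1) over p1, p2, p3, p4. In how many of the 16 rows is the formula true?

p1 | p2 | p3 | p4 | (p4 ↔ p3) | (p2 ∧ p1) | ((p4 ↔ p3) → (p2 ∧ p1)) | (((p4 ↔ p3) → (p2 ∧ p1)) → p1)
-- | -- | -- | -- | --------- | --------- | ----------------------- | ------------------------------
T  | T  | T  | T  |     T     |     T     |            T            |               T               
T  | T  | T  | F  |     F     |     T     |            T            |               T               
T  | T  | F  | T  |     F     |     T     |            T            |               T               
T  | T  | F  | F  |     T     |     T     |            T            |               T               
T  | F  | T  | T  |     T     |     F     |            F            |               T               
T  | F  | T  | F  |     F     |     F     |            T            |               T               
T  | F  | F  | T  |     F     |     F     |            T            |               T               
T  | F  | F  | F  |     T     |     F     |            F            |               T               
F  | T  | T  | T  |     T     |     F     |            F            |               T               
F  | T  | T  | F  |     F     |     F     |            T            |               F               
F  | T  | F  | T  |     F     |     F     |            T            |               F               
F  | T  | F  | F  |     T     |     F     |            F            |               T               
F  | F  | T  | T  |     T     |     F     |            F            |               T               
F  | F  | T  | F  |     F     |     F     |            T            |               F               
F  | F  | F  | T  |     F     |     F     |            T            |               F               
F  | F  | F  | F  |     T     |     F     |            F            |               T               
The formula is true on 12 of the 16 rows.

12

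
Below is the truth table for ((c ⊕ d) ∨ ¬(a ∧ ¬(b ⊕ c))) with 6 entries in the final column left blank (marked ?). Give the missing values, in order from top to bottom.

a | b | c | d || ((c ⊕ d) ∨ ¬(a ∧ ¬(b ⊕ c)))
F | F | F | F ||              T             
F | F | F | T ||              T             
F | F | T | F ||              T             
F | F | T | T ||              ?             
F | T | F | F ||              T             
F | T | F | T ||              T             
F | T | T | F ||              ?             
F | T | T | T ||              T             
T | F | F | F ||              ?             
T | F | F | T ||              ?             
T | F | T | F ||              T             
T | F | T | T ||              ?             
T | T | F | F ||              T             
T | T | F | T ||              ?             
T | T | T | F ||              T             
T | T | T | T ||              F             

Row a=F, b=F, c=T, d=T: (c ⊕ d) = F, ¬(a ∧ ¬(b ⊕ c)) = T, so ((c ⊕ d) ∨ ¬(a ∧ ¬(b ⊕ c))) = T.
Row a=F, b=T, c=T, d=F: (c ⊕ d) = T, ¬(a ∧ ¬(b ⊕ c)) = T, so ((c ⊕ d) ∨ ¬(a ∧ ¬(b ⊕ c))) = T.
Row a=T, b=F, c=F, d=F: (c ⊕ d) = F, ¬(a ∧ ¬(b ⊕ c)) = F, so ((c ⊕ d) ∨ ¬(a ∧ ¬(b ⊕ c))) = F.
Row a=T, b=F, c=F, d=T: (c ⊕ d) = T, ¬(a ∧ ¬(b ⊕ c)) = F, so ((c ⊕ d) ∨ ¬(a ∧ ¬(b ⊕ c))) = T.
Row a=T, b=F, c=T, d=T: (c ⊕ d) = F, ¬(a ∧ ¬(b ⊕ c)) = T, so ((c ⊕ d) ∨ ¬(a ∧ ¬(b ⊕ c))) = T.
Row a=T, b=T, c=F, d=T: (c ⊕ d) = T, ¬(a ∧ ¬(b ⊕ c)) = T, so ((c ⊕ d) ∨ ¬(a ∧ ¬(b ⊕ c))) = T.

T, T, F, T, T, T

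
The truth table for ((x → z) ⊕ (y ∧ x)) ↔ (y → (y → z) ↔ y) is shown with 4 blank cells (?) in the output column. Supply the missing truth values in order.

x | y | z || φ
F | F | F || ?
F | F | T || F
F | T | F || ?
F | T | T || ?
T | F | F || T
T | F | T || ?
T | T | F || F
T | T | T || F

F, F, T, F

Row x=F, y=F, z=F: ((x → z) ⊕ (y ∧ x)) = T, (y → (y → z) ↔ y) = F, so the formula = F.
Row x=F, y=T, z=F: ((x → z) ⊕ (y ∧ x)) = T, (y → (y → z) ↔ y) = F, so the formula = F.
Row x=F, y=T, z=T: ((x → z) ⊕ (y ∧ x)) = T, (y → (y → z) ↔ y) = T, so the formula = T.
Row x=T, y=F, z=T: ((x → z) ⊕ (y ∧ x)) = T, (y → (y → z) ↔ y) = F, so the formula = F.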